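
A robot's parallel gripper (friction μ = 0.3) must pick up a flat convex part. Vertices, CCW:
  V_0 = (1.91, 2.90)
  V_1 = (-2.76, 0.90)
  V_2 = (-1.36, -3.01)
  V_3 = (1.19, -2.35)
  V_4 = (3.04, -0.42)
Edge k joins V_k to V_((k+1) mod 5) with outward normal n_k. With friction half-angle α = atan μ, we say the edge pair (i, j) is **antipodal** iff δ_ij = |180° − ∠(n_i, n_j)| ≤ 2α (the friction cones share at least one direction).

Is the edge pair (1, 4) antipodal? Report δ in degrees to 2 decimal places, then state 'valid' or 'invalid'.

δ = 0.90°, valid

α = atan 0.3 = 16.70°;  2α = 33.40°
edge 1: e_1 = (+1.40, -3.91);  n_1 = (-0.9415, -0.3371)
edge 4: e_4 = (-1.13, +3.32);  n_4 = (+0.9467, +0.3222)
∠(n_1, n_4) = 179.10°
δ = |180° − 179.10°| = 0.90°
0.90° ≤ 2α = 33.40°  →  valid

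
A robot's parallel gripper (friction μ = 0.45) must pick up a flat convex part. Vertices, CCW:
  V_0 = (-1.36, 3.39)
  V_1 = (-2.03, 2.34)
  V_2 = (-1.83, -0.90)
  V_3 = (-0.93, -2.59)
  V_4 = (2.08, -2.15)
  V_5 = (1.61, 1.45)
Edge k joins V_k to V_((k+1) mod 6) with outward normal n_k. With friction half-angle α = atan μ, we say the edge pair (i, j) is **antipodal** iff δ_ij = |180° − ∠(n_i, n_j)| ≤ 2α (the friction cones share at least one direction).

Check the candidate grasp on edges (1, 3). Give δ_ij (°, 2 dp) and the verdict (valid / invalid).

δ = 85.22°, invalid

α = atan 0.45 = 24.23°;  2α = 48.46°
edge 1: e_1 = (+0.20, -3.24);  n_1 = (-0.9981, -0.0616)
edge 3: e_3 = (+3.01, +0.44);  n_3 = (+0.1446, -0.9895)
∠(n_1, n_3) = 94.78°
δ = |180° − 94.78°| = 85.22°
85.22° > 2α = 48.46°  →  invalid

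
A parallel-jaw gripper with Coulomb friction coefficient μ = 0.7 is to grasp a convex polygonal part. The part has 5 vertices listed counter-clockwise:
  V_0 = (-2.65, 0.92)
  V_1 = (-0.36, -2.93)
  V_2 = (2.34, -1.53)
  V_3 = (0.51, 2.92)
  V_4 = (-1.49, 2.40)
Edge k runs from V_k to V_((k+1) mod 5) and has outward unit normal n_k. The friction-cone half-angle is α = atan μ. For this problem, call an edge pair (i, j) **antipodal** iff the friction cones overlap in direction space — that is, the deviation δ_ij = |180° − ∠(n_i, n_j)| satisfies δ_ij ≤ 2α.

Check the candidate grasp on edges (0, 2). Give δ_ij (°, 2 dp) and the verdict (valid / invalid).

α = atan 0.7 = 34.99°;  2α = 69.98°
edge 0: e_0 = (+2.29, -3.85);  n_0 = (-0.8595, -0.5112)
edge 2: e_2 = (-1.83, +4.45);  n_2 = (+0.9249, +0.3803)
∠(n_0, n_2) = 171.61°
δ = |180° − 171.61°| = 8.39°
8.39° ≤ 2α = 69.98°  →  valid

δ = 8.39°, valid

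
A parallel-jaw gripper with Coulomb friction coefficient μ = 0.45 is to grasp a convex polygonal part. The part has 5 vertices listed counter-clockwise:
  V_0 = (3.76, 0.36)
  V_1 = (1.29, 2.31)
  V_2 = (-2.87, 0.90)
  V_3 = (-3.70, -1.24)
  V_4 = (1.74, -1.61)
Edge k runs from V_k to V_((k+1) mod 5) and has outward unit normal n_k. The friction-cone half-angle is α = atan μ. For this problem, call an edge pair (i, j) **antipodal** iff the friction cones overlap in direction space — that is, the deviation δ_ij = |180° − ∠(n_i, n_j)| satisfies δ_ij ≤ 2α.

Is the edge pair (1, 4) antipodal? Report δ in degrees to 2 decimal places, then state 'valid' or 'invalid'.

δ = 25.56°, valid

α = atan 0.45 = 24.23°;  2α = 48.46°
edge 1: e_1 = (-4.16, -1.41);  n_1 = (-0.3210, +0.9471)
edge 4: e_4 = (+2.02, +1.97);  n_4 = (+0.6982, -0.7159)
∠(n_1, n_4) = 154.44°
δ = |180° − 154.44°| = 25.56°
25.56° ≤ 2α = 48.46°  →  valid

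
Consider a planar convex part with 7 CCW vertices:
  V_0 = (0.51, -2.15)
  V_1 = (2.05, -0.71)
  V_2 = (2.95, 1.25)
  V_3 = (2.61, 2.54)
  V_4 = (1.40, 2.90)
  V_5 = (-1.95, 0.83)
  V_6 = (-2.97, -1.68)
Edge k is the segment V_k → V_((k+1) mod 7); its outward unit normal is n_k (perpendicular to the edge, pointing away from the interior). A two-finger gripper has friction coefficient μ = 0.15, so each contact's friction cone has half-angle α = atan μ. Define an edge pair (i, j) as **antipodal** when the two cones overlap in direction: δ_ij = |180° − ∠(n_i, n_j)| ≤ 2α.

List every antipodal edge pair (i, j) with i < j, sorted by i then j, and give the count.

count = 3; pairs: (0,4), (1,5), (3,6)

α = atan 0.15 = 8.53°;  2α = 17.06°
n_0 = (+0.6830, -0.7304)
n_1 = (+0.9088, -0.4173)
n_2 = (+0.9670, +0.2549)
n_3 = (+0.2852, +0.9585)
n_4 = (-0.5257, +0.8507)
n_5 = (-0.9264, +0.3765)
n_6 = (-0.1338, -0.9910)
  (0,1): δ = 157.74°  ·
  (0,2): δ = 118.31°  ·
  (0,3): δ = 59.65°  ·
  (0,4): δ = 11.37°  ✓
  (0,5): δ = 24.81°  ·
  (0,6): δ = 129.23°  ·
  (1,2): δ = 140.57°  ·
  (1,3): δ = 81.91°  ·
  (1,4): δ = 33.62°  ·
  (1,5): δ = 2.55°  ✓
  (1,6): δ = 106.97°  ·
  (2,3): δ = 121.33°  ·
  (2,4): δ = 73.05°  ·
  (2,5): δ = 36.88°  ·
  (2,6): δ = 67.54°  ·
  (3,4): δ = 131.72°  ·
  (3,5): δ = 95.55°  ·
  (3,6): δ = 8.88°  ✓
  (4,5): δ = 143.83°  ·
  (4,6): δ = 39.40°  ·
  (5,6): δ = 75.58°  ·
antipodal pairs: 3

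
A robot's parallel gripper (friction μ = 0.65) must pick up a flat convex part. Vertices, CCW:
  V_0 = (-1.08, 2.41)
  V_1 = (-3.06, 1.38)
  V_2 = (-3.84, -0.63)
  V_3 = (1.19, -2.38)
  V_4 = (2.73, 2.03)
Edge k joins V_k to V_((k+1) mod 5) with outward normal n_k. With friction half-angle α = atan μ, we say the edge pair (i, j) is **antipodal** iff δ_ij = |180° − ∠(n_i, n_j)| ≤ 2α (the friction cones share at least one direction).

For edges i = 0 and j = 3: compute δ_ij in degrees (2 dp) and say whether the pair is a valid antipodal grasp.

α = atan 0.65 = 33.02°;  2α = 66.05°
edge 0: e_0 = (-1.98, -1.03);  n_0 = (-0.4615, +0.8871)
edge 3: e_3 = (+1.54, +4.41);  n_3 = (+0.9441, -0.3297)
∠(n_0, n_3) = 136.73°
δ = |180° − 136.73°| = 43.27°
43.27° ≤ 2α = 66.05°  →  valid

δ = 43.27°, valid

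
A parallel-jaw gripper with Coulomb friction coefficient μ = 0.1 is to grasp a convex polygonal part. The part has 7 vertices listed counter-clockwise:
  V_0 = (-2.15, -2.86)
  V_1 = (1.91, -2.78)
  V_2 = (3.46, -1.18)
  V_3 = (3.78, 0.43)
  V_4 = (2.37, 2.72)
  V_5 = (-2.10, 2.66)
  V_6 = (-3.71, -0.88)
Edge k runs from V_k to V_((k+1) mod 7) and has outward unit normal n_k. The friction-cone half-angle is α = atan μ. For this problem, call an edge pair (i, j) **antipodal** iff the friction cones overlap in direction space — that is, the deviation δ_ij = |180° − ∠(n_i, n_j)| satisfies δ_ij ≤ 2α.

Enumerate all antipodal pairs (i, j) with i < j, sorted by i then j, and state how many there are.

α = atan 0.1 = 5.71°;  2α = 11.42°
n_0 = (+0.0197, -0.9998)
n_1 = (+0.7182, -0.6958)
n_2 = (+0.9808, -0.1949)
n_3 = (+0.8515, +0.5243)
n_4 = (-0.0134, +0.9999)
n_5 = (-0.9103, +0.4140)
n_6 = (-0.7855, -0.6189)
  (0,1): δ = 135.22°  ·
  (0,2): δ = 102.37°  ·
  (0,3): δ = 59.51°  ·
  (0,4): δ = 0.36°  ✓
  (0,5): δ = 64.42°  ·
  (0,6): δ = 127.10°  ·
  (1,2): δ = 147.15°  ·
  (1,3): δ = 104.29°  ·
  (1,4): δ = 45.14°  ·
  (1,5): δ = 19.63°  ·
  (1,6): δ = 82.32°  ·
  (2,3): δ = 137.14°  ·
  (2,4): δ = 77.99°  ·
  (2,5): δ = 13.21°  ·
  (2,6): δ = 49.48°  ·
  (3,4): δ = 120.85°  ·
  (3,5): δ = 56.08°  ·
  (3,6): δ = 6.61°  ✓
  (4,5): δ = 115.23°  ·
  (4,6): δ = 52.54°  ·
  (5,6): δ = 117.31°  ·
antipodal pairs: 2

count = 2; pairs: (0,4), (3,6)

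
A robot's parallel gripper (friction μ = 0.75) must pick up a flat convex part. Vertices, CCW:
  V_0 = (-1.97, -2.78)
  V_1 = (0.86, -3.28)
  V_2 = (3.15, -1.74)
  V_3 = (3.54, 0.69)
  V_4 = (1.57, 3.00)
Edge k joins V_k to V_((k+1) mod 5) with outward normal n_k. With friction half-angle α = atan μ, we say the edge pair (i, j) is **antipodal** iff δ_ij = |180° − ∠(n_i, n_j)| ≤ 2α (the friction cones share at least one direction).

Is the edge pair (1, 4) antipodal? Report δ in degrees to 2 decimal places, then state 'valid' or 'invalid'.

α = atan 0.75 = 36.87°;  2α = 73.74°
edge 1: e_1 = (+2.29, +1.54);  n_1 = (+0.5580, -0.8298)
edge 4: e_4 = (-3.54, -5.78);  n_4 = (-0.8528, +0.5223)
∠(n_1, n_4) = 155.41°
δ = |180° − 155.41°| = 24.59°
24.59° ≤ 2α = 73.74°  →  valid

δ = 24.59°, valid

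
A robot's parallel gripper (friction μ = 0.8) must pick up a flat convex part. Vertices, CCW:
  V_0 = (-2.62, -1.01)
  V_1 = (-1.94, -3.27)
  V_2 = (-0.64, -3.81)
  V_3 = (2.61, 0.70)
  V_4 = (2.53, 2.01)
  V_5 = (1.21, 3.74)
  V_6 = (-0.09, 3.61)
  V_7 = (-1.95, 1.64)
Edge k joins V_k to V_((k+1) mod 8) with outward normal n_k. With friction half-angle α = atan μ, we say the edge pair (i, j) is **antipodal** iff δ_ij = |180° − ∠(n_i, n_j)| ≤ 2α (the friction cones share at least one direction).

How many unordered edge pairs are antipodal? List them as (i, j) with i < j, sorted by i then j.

α = atan 0.8 = 38.66°;  2α = 77.32°
n_0 = (-0.9576, -0.2881)
n_1 = (-0.3836, -0.9235)
n_2 = (+0.8113, -0.5846)
n_3 = (+0.9981, +0.0610)
n_4 = (+0.7950, +0.6066)
n_5 = (-0.0995, +0.9950)
n_6 = (-0.7271, +0.6865)
n_7 = (-0.9695, +0.2451)
  (0,1): δ = 129.30°  ·
  (0,2): δ = 52.52°  ✓
  (0,3): δ = 13.25°  ✓
  (0,4): δ = 20.60°  ✓
  (0,5): δ = 78.96°  ·
  (0,6): δ = 119.90°  ·
  (0,7): δ = 149.07°  ·
  (1,2): δ = 103.22°  ·
  (1,3): δ = 63.95°  ✓
  (1,4): δ = 30.10°  ✓
  (1,5): δ = 28.27°  ✓
  (1,6): δ = 69.20°  ✓
  (1,7): δ = 98.37°  ·
  (2,3): δ = 140.73°  ·
  (2,4): δ = 106.88°  ·
  (2,5): δ = 48.51°  ✓
  (2,6): δ = 7.58°  ✓
  (2,7): δ = 21.59°  ✓
  (3,4): δ = 146.15°  ·
  (3,5): δ = 87.78°  ·
  (3,6): δ = 46.85°  ✓
  (3,7): δ = 17.68°  ✓
  (4,5): δ = 121.63°  ·
  (4,6): δ = 80.70°  ·
  (4,7): δ = 51.53°  ✓
  (5,6): δ = 139.07°  ·
  (5,7): δ = 109.90°  ·
  (6,7): δ = 150.83°  ·
antipodal pairs: 13

count = 13; pairs: (0,2), (0,3), (0,4), (1,3), (1,4), (1,5), (1,6), (2,5), (2,6), (2,7), (3,6), (3,7), (4,7)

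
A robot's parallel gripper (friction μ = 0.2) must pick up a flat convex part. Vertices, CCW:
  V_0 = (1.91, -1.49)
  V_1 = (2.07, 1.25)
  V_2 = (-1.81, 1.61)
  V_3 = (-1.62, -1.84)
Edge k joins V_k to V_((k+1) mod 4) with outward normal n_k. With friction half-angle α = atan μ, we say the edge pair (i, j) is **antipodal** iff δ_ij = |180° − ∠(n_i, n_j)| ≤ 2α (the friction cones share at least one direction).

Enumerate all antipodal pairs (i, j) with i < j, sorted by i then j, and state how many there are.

count = 2; pairs: (0,2), (1,3)

α = atan 0.2 = 11.31°;  2α = 22.62°
n_0 = (+0.9983, -0.0583)
n_1 = (+0.0924, +0.9957)
n_2 = (-0.9985, -0.0550)
n_3 = (+0.0987, -0.9951)
  (0,1): δ = 91.96°  ·
  (0,2): δ = 6.49°  ✓
  (0,3): δ = 99.00°  ·
  (1,2): δ = 81.55°  ·
  (1,3): δ = 10.96°  ✓
  (2,3): δ = 87.49°  ·
antipodal pairs: 2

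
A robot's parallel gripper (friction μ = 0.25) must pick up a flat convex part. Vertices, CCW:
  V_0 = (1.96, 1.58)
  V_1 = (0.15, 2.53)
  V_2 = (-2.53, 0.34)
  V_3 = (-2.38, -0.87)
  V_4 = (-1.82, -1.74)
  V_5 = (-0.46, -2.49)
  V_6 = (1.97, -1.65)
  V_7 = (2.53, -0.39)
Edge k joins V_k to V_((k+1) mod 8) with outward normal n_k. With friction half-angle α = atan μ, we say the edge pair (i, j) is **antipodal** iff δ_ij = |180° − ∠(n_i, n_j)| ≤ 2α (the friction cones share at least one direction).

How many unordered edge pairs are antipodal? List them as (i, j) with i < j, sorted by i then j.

α = atan 0.25 = 14.04°;  2α = 28.07°
n_0 = (+0.4647, +0.8854)
n_1 = (-0.6328, +0.7743)
n_2 = (-0.9924, -0.1230)
n_3 = (-0.8409, -0.5412)
n_4 = (-0.4829, -0.8757)
n_5 = (+0.3267, -0.9451)
n_6 = (+0.9138, -0.4061)
n_7 = (+0.9606, +0.2779)
  (0,1): δ = 113.05°  ·
  (0,2): δ = 55.24°  ·
  (0,3): δ = 29.54°  ·
  (0,4): δ = 1.18°  ✓
  (0,5): δ = 46.76°  ·
  (0,6): δ = 93.73°  ·
  (0,7): δ = 133.83°  ·
  (1,2): δ = 122.19°  ·
  (1,3): δ = 96.49°  ·
  (1,4): δ = 68.13°  ·
  (1,5): δ = 20.19°  ✓
  (1,6): δ = 26.78°  ✓
  (1,7): δ = 66.88°  ·
  (2,3): δ = 154.30°  ·
  (2,4): δ = 125.94°  ·
  (2,5): δ = 78.00°  ·
  (2,6): δ = 31.03°  ·
  (2,7): δ = 9.07°  ✓
  (3,4): δ = 151.64°  ·
  (3,5): δ = 103.70°  ·
  (3,6): δ = 56.73°  ·
  (3,7): δ = 16.63°  ✓
  (4,5): δ = 132.06°  ·
  (4,6): δ = 85.09°  ·
  (4,7): δ = 44.99°  ·
  (5,6): δ = 133.03°  ·
  (5,7): δ = 92.93°  ·
  (6,7): δ = 139.90°  ·
antipodal pairs: 5

count = 5; pairs: (0,4), (1,5), (1,6), (2,7), (3,7)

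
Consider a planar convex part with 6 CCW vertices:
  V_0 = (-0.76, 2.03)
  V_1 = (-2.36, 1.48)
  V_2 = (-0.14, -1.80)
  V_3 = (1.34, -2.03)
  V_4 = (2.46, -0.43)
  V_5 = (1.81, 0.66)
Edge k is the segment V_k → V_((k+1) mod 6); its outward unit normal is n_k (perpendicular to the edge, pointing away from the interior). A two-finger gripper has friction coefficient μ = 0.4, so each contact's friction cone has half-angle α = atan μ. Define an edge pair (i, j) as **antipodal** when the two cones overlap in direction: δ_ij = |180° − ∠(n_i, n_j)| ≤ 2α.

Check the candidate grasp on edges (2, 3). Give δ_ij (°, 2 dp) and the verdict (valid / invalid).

α = atan 0.4 = 21.80°;  2α = 43.60°
edge 2: e_2 = (+1.48, -0.23);  n_2 = (-0.1536, -0.9881)
edge 3: e_3 = (+1.12, +1.60);  n_3 = (+0.8192, -0.5735)
∠(n_2, n_3) = 63.84°
δ = |180° − 63.84°| = 116.16°
116.16° > 2α = 43.60°  →  invalid

δ = 116.16°, invalid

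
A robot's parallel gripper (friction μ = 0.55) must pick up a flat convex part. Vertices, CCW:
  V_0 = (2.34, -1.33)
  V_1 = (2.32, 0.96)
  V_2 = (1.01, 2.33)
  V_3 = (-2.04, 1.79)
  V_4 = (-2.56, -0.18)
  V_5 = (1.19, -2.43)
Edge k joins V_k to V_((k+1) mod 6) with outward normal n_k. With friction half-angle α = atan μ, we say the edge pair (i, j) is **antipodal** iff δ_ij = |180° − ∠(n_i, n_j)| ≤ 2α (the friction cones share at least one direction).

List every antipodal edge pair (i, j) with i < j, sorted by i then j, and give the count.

α = atan 0.55 = 28.81°;  2α = 57.62°
n_0 = (+1.0000, +0.0087)
n_1 = (+0.7228, +0.6911)
n_2 = (-0.1743, +0.9847)
n_3 = (-0.9669, +0.2552)
n_4 = (-0.5145, -0.8575)
n_5 = (+0.6912, -0.7226)
  (0,1): δ = 136.78°  ·
  (0,2): δ = 80.46°  ·
  (0,3): δ = 15.29°  ✓
  (0,4): δ = 58.54°  ·
  (0,5): δ = 133.23°  ·
  (1,2): δ = 123.68°  ·
  (1,3): δ = 58.50°  ·
  (1,4): δ = 15.32°  ✓
  (1,5): δ = 90.01°  ·
  (2,3): δ = 114.83°  ·
  (2,4): δ = 41.00°  ✓
  (2,5): δ = 33.69°  ✓
  (3,4): δ = 106.18°  ·
  (3,5): δ = 31.49°  ✓
  (4,5): δ = 105.31°  ·
antipodal pairs: 5

count = 5; pairs: (0,3), (1,4), (2,4), (2,5), (3,5)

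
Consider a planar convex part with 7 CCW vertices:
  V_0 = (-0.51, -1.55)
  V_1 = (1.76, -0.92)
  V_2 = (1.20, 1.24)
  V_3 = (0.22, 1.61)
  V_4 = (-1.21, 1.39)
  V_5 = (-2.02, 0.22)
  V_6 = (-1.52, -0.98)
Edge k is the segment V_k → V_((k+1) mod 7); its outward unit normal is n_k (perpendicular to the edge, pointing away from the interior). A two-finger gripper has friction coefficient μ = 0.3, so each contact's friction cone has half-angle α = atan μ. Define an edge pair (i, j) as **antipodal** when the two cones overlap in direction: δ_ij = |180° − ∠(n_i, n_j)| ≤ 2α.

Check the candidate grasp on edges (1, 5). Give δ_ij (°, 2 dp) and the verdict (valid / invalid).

δ = 8.09°, valid

α = atan 0.3 = 16.70°;  2α = 33.40°
edge 1: e_1 = (-0.56, +2.16);  n_1 = (+0.9680, +0.2510)
edge 5: e_5 = (+0.50, -1.20);  n_5 = (-0.9231, -0.3846)
∠(n_1, n_5) = 171.91°
δ = |180° − 171.91°| = 8.09°
8.09° ≤ 2α = 33.40°  →  valid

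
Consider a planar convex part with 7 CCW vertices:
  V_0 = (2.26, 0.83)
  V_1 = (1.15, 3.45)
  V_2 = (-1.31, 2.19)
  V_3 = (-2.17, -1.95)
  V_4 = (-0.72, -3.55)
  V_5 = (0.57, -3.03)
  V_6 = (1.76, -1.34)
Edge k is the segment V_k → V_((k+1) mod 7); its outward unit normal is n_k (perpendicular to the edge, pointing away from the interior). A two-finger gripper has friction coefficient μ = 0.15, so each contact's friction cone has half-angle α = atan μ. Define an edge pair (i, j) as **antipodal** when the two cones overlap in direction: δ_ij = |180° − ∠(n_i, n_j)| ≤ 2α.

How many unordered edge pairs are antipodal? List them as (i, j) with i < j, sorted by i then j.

count = 2; pairs: (1,4), (2,6)

α = atan 0.15 = 8.53°;  2α = 17.06°
n_0 = (+0.9208, +0.3901)
n_1 = (-0.4559, +0.8900)
n_2 = (-0.9791, +0.2034)
n_3 = (-0.7410, -0.6715)
n_4 = (+0.3739, -0.9275)
n_5 = (+0.8176, -0.5757)
n_6 = (+0.9745, -0.2245)
  (0,1): δ = 85.84°  ·
  (0,2): δ = 34.70°  ·
  (0,3): δ = 19.22°  ·
  (0,4): δ = 88.99°  ·
  (0,5): δ = 121.89°  ·
  (0,6): δ = 144.06°  ·
  (1,2): δ = 128.86°  ·
  (1,3): δ = 74.94°  ·
  (1,4): δ = 5.17°  ✓
  (1,5): δ = 27.73°  ·
  (1,6): δ = 49.90°  ·
  (2,3): δ = 126.08°  ·
  (2,4): δ = 56.31°  ·
  (2,5): δ = 23.42°  ·
  (2,6): δ = 1.24°  ✓
  (3,4): δ = 110.23°  ·
  (3,5): δ = 77.34°  ·
  (3,6): δ = 55.16°  ·
  (4,5): δ = 147.11°  ·
  (4,6): δ = 124.93°  ·
  (5,6): δ = 157.82°  ·
antipodal pairs: 2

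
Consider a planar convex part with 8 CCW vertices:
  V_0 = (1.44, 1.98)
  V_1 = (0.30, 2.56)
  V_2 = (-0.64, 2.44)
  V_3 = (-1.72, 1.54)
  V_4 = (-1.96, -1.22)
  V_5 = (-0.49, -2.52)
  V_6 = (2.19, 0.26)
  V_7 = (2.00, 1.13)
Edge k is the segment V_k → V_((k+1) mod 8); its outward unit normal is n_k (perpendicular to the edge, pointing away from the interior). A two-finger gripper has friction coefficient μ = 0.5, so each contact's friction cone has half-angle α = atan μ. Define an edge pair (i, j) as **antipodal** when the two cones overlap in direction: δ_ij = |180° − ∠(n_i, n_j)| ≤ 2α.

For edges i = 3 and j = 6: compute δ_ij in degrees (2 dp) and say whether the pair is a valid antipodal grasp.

α = atan 0.5 = 26.57°;  2α = 53.13°
edge 3: e_3 = (-0.24, -2.76);  n_3 = (-0.9962, +0.0866)
edge 6: e_6 = (-0.19, +0.87);  n_6 = (+0.9770, +0.2134)
∠(n_3, n_6) = 162.71°
δ = |180° − 162.71°| = 17.29°
17.29° ≤ 2α = 53.13°  →  valid

δ = 17.29°, valid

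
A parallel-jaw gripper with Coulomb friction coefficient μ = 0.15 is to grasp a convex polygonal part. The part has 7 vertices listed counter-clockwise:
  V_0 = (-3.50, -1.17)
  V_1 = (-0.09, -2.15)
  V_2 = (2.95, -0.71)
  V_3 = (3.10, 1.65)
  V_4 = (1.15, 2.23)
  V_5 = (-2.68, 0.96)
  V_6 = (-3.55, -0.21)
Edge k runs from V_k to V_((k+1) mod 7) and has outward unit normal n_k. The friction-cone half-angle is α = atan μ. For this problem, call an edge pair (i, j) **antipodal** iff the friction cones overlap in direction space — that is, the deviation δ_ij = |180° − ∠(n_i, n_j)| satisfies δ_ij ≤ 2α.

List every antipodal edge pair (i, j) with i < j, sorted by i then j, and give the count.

count = 3; pairs: (0,3), (1,4), (2,6)

α = atan 0.15 = 8.53°;  2α = 17.06°
n_0 = (-0.2762, -0.9611)
n_1 = (+0.4281, -0.9037)
n_2 = (+0.9980, -0.0634)
n_3 = (+0.2851, +0.9585)
n_4 = (-0.3147, +0.9492)
n_5 = (-0.8025, +0.5967)
n_6 = (-0.9986, -0.0520)
  (0,1): δ = 138.62°  ·
  (0,2): δ = 77.60°  ·
  (0,3): δ = 0.53°  ✓
  (0,4): δ = 34.38°  ·
  (0,5): δ = 69.40°  ·
  (0,6): δ = 109.02°  ·
  (1,2): δ = 118.98°  ·
  (1,3): δ = 41.91°  ·
  (1,4): δ = 7.00°  ✓
  (1,5): δ = 28.02°  ·
  (1,6): δ = 67.64°  ·
  (2,3): δ = 102.93°  ·
  (2,4): δ = 68.02°  ·
  (2,5): δ = 33.00°  ·
  (2,6): δ = 6.62°  ✓
  (3,4): δ = 145.09°  ·
  (3,5): δ = 110.07°  ·
  (3,6): δ = 70.45°  ·
  (4,5): δ = 144.98°  ·
  (4,6): δ = 105.36°  ·
  (5,6): δ = 140.38°  ·
antipodal pairs: 3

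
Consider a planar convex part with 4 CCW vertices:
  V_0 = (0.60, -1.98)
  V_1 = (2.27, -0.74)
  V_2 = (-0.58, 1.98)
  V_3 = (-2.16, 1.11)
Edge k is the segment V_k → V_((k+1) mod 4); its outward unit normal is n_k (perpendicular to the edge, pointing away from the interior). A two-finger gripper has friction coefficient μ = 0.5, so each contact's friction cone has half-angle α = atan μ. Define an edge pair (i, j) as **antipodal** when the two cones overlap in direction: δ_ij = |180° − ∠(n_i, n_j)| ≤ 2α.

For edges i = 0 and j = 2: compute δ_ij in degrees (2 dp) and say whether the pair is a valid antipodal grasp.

δ = 7.76°, valid

α = atan 0.5 = 26.57°;  2α = 53.13°
edge 0: e_0 = (+1.67, +1.24);  n_0 = (+0.5961, -0.8029)
edge 2: e_2 = (-1.58, -0.87);  n_2 = (-0.4823, +0.8760)
∠(n_0, n_2) = 172.24°
δ = |180° − 172.24°| = 7.76°
7.76° ≤ 2α = 53.13°  →  valid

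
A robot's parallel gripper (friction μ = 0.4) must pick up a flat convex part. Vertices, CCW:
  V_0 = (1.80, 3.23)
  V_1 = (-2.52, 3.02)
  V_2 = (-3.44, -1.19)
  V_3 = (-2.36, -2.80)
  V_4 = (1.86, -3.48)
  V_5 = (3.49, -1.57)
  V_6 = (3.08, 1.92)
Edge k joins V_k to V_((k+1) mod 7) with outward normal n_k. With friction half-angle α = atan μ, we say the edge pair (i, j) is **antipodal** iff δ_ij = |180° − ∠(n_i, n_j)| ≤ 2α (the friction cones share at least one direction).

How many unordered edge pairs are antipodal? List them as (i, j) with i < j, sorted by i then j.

count = 6; pairs: (0,3), (1,4), (1,5), (2,5), (2,6), (3,6)

α = atan 0.4 = 21.80°;  2α = 43.60°
n_0 = (-0.0486, +0.9988)
n_1 = (-0.9769, +0.2135)
n_2 = (-0.8305, -0.5571)
n_3 = (-0.1591, -0.9873)
n_4 = (+0.7607, -0.6491)
n_5 = (+0.9932, +0.1167)
n_6 = (+0.7152, +0.6989)
  (0,1): δ = 105.11°  ·
  (0,2): δ = 58.93°  ·
  (0,3): δ = 11.94°  ✓
  (0,4): δ = 46.74°  ·
  (0,5): δ = 93.92°  ·
  (0,6): δ = 131.55°  ·
  (1,2): δ = 133.82°  ·
  (1,3): δ = 86.83°  ·
  (1,4): δ = 28.15°  ✓
  (1,5): δ = 19.03°  ✓
  (1,6): δ = 56.66°  ·
  (2,3): δ = 133.01°  ·
  (2,4): δ = 74.33°  ·
  (2,5): δ = 27.15°  ✓
  (2,6): δ = 10.48°  ✓
  (3,4): δ = 121.32°  ·
  (3,5): δ = 74.15°  ·
  (3,6): δ = 36.51°  ✓
  (4,5): δ = 132.82°  ·
  (4,6): δ = 95.19°  ·
  (5,6): δ = 142.36°  ·
antipodal pairs: 6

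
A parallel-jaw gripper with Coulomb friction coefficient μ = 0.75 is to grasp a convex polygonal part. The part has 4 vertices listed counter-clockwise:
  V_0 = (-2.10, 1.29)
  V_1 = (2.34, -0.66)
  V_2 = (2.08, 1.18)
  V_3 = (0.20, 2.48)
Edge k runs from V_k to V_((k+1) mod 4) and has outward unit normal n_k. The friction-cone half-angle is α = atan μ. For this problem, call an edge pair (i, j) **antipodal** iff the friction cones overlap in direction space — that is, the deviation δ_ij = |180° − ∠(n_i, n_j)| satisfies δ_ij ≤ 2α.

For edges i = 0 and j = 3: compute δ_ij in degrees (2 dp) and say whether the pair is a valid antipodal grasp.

α = atan 0.75 = 36.87°;  2α = 73.74°
edge 0: e_0 = (+4.44, -1.95);  n_0 = (-0.4021, -0.9156)
edge 3: e_3 = (-2.30, -1.19);  n_3 = (-0.4595, +0.8882)
∠(n_0, n_3) = 128.93°
δ = |180° − 128.93°| = 51.07°
51.07° ≤ 2α = 73.74°  →  valid

δ = 51.07°, valid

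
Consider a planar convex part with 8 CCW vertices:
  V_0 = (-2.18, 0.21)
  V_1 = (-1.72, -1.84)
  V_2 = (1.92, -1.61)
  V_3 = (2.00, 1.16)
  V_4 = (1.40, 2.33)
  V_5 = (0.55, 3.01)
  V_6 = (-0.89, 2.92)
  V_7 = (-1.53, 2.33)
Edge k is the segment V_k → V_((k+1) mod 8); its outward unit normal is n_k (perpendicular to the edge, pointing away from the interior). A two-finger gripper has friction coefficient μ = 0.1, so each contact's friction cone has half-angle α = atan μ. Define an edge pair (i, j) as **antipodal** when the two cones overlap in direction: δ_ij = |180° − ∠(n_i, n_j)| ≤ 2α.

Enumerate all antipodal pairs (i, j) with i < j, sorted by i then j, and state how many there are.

count = 1; pairs: (1,5)

α = atan 0.1 = 5.71°;  2α = 11.42°
n_0 = (-0.9757, -0.2189)
n_1 = (+0.0631, -0.9980)
n_2 = (+0.9996, -0.0289)
n_3 = (+0.8898, +0.4563)
n_4 = (+0.6247, +0.7809)
n_5 = (-0.0624, +0.9981)
n_6 = (-0.6778, +0.7352)
n_7 = (-0.9561, +0.2931)
  (0,1): δ = 99.03°  ·
  (0,2): δ = 14.30°  ·
  (0,3): δ = 14.50°  ·
  (0,4): δ = 38.69°  ·
  (0,5): δ = 80.93°  ·
  (0,6): δ = 120.03°  ·
  (0,7): δ = 150.31°  ·
  (1,2): δ = 95.27°  ·
  (1,3): δ = 66.47°  ·
  (1,4): δ = 42.28°  ·
  (1,5): δ = 0.04°  ✓
  (1,6): δ = 39.06°  ·
  (1,7): δ = 69.34°  ·
  (2,3): δ = 151.20°  ·
  (2,4): δ = 127.01°  ·
  (2,5): δ = 84.77°  ·
  (2,6): δ = 45.67°  ·
  (2,7): δ = 15.39°  ·
  (3,4): δ = 155.81°  ·
  (3,5): δ = 113.57°  ·
  (3,6): δ = 74.48°  ·
  (3,7): δ = 44.20°  ·
  (4,5): δ = 137.76°  ·
  (4,6): δ = 98.67°  ·
  (4,7): δ = 68.39°  ·
  (5,6): δ = 140.90°  ·
  (5,7): δ = 110.62°  ·
  (6,7): δ = 149.72°  ·
antipodal pairs: 1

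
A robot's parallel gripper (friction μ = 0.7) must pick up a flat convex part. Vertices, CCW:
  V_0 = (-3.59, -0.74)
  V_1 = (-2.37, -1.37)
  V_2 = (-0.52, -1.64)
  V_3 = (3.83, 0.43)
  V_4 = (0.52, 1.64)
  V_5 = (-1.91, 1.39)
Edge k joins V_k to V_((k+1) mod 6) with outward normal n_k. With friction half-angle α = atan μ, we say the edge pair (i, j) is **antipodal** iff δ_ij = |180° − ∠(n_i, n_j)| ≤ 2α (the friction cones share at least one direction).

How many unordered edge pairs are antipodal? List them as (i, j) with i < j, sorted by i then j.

α = atan 0.7 = 34.99°;  2α = 69.98°
n_0 = (-0.4588, -0.8885)
n_1 = (-0.1444, -0.9895)
n_2 = (+0.4297, -0.9030)
n_3 = (+0.3433, +0.9392)
n_4 = (-0.1023, +0.9947)
n_5 = (-0.7852, +0.6193)
  (0,1): δ = 160.99°  ·
  (0,2): δ = 127.24°  ·
  (0,3): δ = 7.23°  ✓
  (0,4): δ = 33.19°  ✓
  (0,5): δ = 79.05°  ·
  (1,2): δ = 146.25°  ·
  (1,3): δ = 11.78°  ✓
  (1,4): δ = 14.18°  ✓
  (1,5): δ = 60.04°  ✓
  (2,3): δ = 45.53°  ✓
  (2,4): δ = 19.57°  ✓
  (2,5): δ = 26.29°  ✓
  (3,4): δ = 154.05°  ·
  (3,5): δ = 108.18°  ·
  (4,5): δ = 134.14°  ·
antipodal pairs: 8

count = 8; pairs: (0,3), (0,4), (1,3), (1,4), (1,5), (2,3), (2,4), (2,5)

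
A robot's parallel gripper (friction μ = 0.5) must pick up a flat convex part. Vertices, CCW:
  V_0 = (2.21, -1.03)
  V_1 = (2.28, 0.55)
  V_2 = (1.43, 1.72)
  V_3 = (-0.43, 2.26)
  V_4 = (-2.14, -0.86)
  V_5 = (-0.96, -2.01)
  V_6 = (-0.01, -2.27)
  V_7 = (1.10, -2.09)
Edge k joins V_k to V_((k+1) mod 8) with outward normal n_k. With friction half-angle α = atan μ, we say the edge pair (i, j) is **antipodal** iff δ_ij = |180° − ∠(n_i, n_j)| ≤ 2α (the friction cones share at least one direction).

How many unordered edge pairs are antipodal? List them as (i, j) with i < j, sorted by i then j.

α = atan 0.5 = 26.57°;  2α = 53.13°
n_0 = (+0.9990, -0.0443)
n_1 = (+0.8090, +0.5878)
n_2 = (+0.2788, +0.9603)
n_3 = (-0.8769, +0.4806)
n_4 = (-0.6979, -0.7162)
n_5 = (-0.2640, -0.9645)
n_6 = (+0.1601, -0.9871)
n_7 = (+0.6906, -0.7232)
  (0,1): δ = 141.46°  ·
  (0,2): δ = 103.65°  ·
  (0,3): δ = 26.19°  ✓
  (0,4): δ = 48.27°  ✓
  (0,5): δ = 77.23°  ·
  (0,6): δ = 101.75°  ·
  (0,7): δ = 136.22°  ·
  (1,2): δ = 142.19°  ·
  (1,3): δ = 64.72°  ·
  (1,4): δ = 9.74°  ✓
  (1,5): δ = 38.70°  ✓
  (1,6): δ = 63.21°  ·
  (1,7): δ = 97.68°  ·
  (2,3): δ = 102.54°  ·
  (2,4): δ = 28.07°  ✓
  (2,5): δ = 0.88°  ✓
  (2,6): δ = 25.40°  ✓
  (2,7): δ = 59.87°  ·
  (3,4): δ = 105.54°  ·
  (3,5): δ = 76.58°  ·
  (3,6): δ = 52.06°  ✓
  (3,7): δ = 17.59°  ✓
  (4,5): δ = 151.04°  ·
  (4,6): δ = 126.53°  ·
  (4,7): δ = 92.06°  ·
  (5,6): δ = 155.48°  ·
  (5,7): δ = 121.01°  ·
  (6,7): δ = 145.53°  ·
antipodal pairs: 9

count = 9; pairs: (0,3), (0,4), (1,4), (1,5), (2,4), (2,5), (2,6), (3,6), (3,7)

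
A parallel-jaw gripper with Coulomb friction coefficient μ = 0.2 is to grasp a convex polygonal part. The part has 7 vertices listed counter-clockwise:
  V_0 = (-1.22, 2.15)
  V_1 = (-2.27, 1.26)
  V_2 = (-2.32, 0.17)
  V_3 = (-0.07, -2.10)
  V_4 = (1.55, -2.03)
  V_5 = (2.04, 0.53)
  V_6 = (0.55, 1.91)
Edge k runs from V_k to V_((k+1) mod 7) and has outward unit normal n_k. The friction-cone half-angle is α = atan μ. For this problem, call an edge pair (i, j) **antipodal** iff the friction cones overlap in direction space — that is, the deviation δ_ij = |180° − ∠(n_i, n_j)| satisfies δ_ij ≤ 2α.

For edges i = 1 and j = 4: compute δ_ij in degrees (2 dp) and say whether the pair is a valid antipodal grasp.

α = atan 0.2 = 11.31°;  2α = 22.62°
edge 1: e_1 = (-0.05, -1.09);  n_1 = (-0.9989, +0.0458)
edge 4: e_4 = (+0.49, +2.56);  n_4 = (+0.9822, -0.1880)
∠(n_1, n_4) = 171.79°
δ = |180° − 171.79°| = 8.21°
8.21° ≤ 2α = 22.62°  →  valid

δ = 8.21°, valid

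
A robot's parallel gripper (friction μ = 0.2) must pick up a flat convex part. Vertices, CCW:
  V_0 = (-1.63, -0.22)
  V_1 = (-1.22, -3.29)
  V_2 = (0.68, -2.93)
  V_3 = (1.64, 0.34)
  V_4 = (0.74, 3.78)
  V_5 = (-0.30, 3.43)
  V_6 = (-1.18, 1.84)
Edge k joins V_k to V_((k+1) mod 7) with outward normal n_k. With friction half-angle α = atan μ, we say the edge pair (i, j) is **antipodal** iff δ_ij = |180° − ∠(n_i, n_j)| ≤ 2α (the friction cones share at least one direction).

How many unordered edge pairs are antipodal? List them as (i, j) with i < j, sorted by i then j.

count = 4; pairs: (0,3), (1,4), (2,5), (2,6)

α = atan 0.2 = 11.31°;  2α = 22.62°
n_0 = (-0.9912, -0.1324)
n_1 = (+0.1862, -0.9825)
n_2 = (+0.9595, -0.2817)
n_3 = (+0.9674, +0.2531)
n_4 = (-0.3190, +0.9478)
n_5 = (-0.8749, +0.4842)
n_6 = (-0.9770, +0.2134)
  (0,1): δ = 86.88°  ·
  (0,2): δ = 23.97°  ·
  (0,3): δ = 7.05°  ✓
  (0,4): δ = 100.99°  ·
  (0,5): δ = 143.43°  ·
  (0,6): δ = 160.07°  ·
  (1,2): δ = 117.09°  ·
  (1,3): δ = 86.07°  ·
  (1,4): δ = 7.87°  ✓
  (1,5): δ = 50.31°  ·
  (1,6): δ = 66.95°  ·
  (2,3): δ = 148.98°  ·
  (2,4): δ = 55.04°  ·
  (2,5): δ = 12.60°  ✓
  (2,6): δ = 4.04°  ✓
  (3,4): δ = 86.06°  ·
  (3,5): δ = 43.62°  ·
  (3,6): δ = 26.98°  ·
  (4,5): δ = 137.56°  ·
  (4,6): δ = 120.92°  ·
  (5,6): δ = 163.36°  ·
antipodal pairs: 4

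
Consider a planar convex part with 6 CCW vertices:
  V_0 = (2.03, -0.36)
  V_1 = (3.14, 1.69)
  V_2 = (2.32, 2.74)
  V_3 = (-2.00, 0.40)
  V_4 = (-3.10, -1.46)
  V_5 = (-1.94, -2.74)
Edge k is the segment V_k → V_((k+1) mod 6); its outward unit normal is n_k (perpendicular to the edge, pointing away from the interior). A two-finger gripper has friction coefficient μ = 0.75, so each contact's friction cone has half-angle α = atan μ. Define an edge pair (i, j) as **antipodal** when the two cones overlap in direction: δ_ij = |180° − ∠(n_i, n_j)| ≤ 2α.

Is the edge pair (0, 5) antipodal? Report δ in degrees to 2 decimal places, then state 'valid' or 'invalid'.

δ = 149.38°, invalid

α = atan 0.75 = 36.87°;  2α = 73.74°
edge 0: e_0 = (+1.11, +2.05);  n_0 = (+0.8794, -0.4761)
edge 5: e_5 = (+3.97, +2.38);  n_5 = (+0.5142, -0.8577)
∠(n_0, n_5) = 30.62°
δ = |180° − 30.62°| = 149.38°
149.38° > 2α = 73.74°  →  invalid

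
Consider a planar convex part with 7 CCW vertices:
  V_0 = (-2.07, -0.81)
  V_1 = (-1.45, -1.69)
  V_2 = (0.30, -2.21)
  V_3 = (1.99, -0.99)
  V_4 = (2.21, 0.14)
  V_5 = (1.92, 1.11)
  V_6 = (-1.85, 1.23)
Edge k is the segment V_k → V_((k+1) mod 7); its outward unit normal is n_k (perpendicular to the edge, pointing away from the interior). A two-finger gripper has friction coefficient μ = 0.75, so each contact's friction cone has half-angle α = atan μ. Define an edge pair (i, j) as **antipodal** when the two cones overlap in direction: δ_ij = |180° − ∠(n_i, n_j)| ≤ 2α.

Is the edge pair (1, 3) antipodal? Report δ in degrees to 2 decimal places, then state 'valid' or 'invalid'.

α = atan 0.75 = 36.87°;  2α = 73.74°
edge 1: e_1 = (+1.75, -0.52);  n_1 = (-0.2848, -0.9586)
edge 3: e_3 = (+0.22, +1.13);  n_3 = (+0.9816, -0.1911)
∠(n_1, n_3) = 95.53°
δ = |180° − 95.53°| = 84.47°
84.47° > 2α = 73.74°  →  invalid

δ = 84.47°, invalid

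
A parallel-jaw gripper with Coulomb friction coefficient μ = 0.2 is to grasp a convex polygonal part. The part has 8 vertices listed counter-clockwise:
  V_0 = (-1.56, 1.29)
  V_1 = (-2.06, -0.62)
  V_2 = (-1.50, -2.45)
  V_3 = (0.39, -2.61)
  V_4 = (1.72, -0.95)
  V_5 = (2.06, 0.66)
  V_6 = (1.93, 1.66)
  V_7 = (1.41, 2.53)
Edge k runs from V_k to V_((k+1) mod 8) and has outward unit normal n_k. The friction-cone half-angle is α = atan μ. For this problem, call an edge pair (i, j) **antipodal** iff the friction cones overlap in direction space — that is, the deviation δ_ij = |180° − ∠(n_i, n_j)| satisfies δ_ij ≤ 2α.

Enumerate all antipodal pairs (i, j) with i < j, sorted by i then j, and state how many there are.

count = 4; pairs: (0,4), (0,5), (1,5), (1,6)

α = atan 0.2 = 11.31°;  2α = 22.62°
n_0 = (-0.9674, +0.2532)
n_1 = (-0.9562, -0.2926)
n_2 = (-0.0844, -0.9964)
n_3 = (+0.7804, -0.6253)
n_4 = (+0.9784, -0.2066)
n_5 = (+0.9917, +0.1289)
n_6 = (+0.8584, +0.5130)
n_7 = (-0.3853, +0.9228)
  (0,1): δ = 148.32°  ·
  (0,2): δ = 80.17°  ·
  (0,3): δ = 24.03°  ·
  (0,4): δ = 2.75°  ✓
  (0,5): δ = 22.08°  ✓
  (0,6): δ = 45.54°  ·
  (0,7): δ = 127.33°  ·
  (1,2): δ = 111.85°  ·
  (1,3): δ = 55.72°  ·
  (1,4): δ = 28.94°  ·
  (1,5): δ = 9.61°  ✓
  (1,6): δ = 13.85°  ✓
  (1,7): δ = 95.65°  ·
  (2,3): δ = 123.86°  ·
  (2,4): δ = 97.09°  ·
  (2,5): δ = 77.75°  ·
  (2,6): δ = 54.29°  ·
  (2,7): δ = 27.50°  ·
  (3,4): δ = 153.22°  ·
  (3,5): δ = 133.89°  ·
  (3,6): δ = 110.43°  ·
  (3,7): δ = 28.64°  ·
  (4,5): δ = 160.67°  ·
  (4,6): δ = 137.21°  ·
  (4,7): δ = 55.41°  ·
  (5,6): δ = 156.54°  ·
  (5,7): δ = 74.75°  ·
  (6,7): δ = 98.21°  ·
antipodal pairs: 4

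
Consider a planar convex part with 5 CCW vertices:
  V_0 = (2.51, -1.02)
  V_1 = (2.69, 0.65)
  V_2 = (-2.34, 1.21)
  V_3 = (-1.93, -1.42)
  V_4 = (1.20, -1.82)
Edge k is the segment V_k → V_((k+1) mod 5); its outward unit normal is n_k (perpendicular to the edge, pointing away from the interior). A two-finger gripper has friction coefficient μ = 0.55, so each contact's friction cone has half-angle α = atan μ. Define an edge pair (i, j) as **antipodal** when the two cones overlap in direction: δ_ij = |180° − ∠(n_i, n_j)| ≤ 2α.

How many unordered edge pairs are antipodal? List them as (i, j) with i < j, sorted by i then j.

α = atan 0.55 = 28.81°;  2α = 57.62°
n_0 = (+0.9942, -0.1072)
n_1 = (+0.1106, +0.9939)
n_2 = (-0.9881, -0.1540)
n_3 = (-0.1268, -0.9919)
n_4 = (+0.5212, -0.8534)
  (0,1): δ = 90.20°  ·
  (0,2): δ = 15.01°  ✓
  (0,3): δ = 88.87°  ·
  (0,4): δ = 127.56°  ·
  (1,2): δ = 74.79°  ·
  (1,3): δ = 0.93°  ✓
  (1,4): δ = 37.76°  ✓
  (2,3): δ = 106.14°  ·
  (2,4): δ = 67.45°  ·
  (3,4): δ = 141.31°  ·
antipodal pairs: 3

count = 3; pairs: (0,2), (1,3), (1,4)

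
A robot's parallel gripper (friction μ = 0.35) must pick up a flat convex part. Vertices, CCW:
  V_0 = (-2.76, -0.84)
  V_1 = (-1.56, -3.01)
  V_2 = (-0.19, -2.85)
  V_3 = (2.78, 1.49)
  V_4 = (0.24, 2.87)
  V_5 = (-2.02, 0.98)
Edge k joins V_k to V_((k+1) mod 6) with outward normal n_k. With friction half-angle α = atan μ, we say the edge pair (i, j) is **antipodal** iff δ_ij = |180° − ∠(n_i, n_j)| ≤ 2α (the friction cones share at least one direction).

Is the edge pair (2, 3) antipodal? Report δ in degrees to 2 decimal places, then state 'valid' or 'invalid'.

α = atan 0.35 = 19.29°;  2α = 38.58°
edge 2: e_2 = (+2.97, +4.34);  n_2 = (+0.8253, -0.5648)
edge 3: e_3 = (-2.54, +1.38);  n_3 = (+0.4774, +0.8787)
∠(n_2, n_3) = 95.87°
δ = |180° − 95.87°| = 84.13°
84.13° > 2α = 38.58°  →  invalid

δ = 84.13°, invalid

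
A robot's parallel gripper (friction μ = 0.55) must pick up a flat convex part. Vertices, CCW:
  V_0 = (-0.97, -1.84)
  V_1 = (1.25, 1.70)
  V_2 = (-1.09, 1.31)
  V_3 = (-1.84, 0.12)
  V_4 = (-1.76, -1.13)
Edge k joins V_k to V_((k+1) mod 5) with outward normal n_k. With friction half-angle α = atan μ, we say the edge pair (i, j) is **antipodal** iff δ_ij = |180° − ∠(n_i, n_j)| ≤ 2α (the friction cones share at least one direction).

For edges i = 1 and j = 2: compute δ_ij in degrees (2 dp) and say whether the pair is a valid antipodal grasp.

δ = 131.68°, invalid

α = atan 0.55 = 28.81°;  2α = 57.62°
edge 1: e_1 = (-2.34, -0.39);  n_1 = (-0.1644, +0.9864)
edge 2: e_2 = (-0.75, -1.19);  n_2 = (-0.8460, +0.5332)
∠(n_1, n_2) = 48.32°
δ = |180° − 48.32°| = 131.68°
131.68° > 2α = 57.62°  →  invalid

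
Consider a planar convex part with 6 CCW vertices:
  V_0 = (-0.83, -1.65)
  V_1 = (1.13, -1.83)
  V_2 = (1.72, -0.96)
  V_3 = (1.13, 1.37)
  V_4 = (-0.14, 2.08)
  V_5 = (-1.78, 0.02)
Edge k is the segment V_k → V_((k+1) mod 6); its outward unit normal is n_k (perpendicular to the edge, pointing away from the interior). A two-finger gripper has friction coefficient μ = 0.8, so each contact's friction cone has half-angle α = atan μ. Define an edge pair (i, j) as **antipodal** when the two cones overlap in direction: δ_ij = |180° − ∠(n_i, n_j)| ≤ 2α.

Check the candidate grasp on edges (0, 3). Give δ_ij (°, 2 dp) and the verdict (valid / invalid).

δ = 23.96°, valid

α = atan 0.8 = 38.66°;  2α = 77.32°
edge 0: e_0 = (+1.96, -0.18);  n_0 = (-0.0915, -0.9958)
edge 3: e_3 = (-1.27, +0.71);  n_3 = (+0.4880, +0.8729)
∠(n_0, n_3) = 156.04°
δ = |180° − 156.04°| = 23.96°
23.96° ≤ 2α = 77.32°  →  valid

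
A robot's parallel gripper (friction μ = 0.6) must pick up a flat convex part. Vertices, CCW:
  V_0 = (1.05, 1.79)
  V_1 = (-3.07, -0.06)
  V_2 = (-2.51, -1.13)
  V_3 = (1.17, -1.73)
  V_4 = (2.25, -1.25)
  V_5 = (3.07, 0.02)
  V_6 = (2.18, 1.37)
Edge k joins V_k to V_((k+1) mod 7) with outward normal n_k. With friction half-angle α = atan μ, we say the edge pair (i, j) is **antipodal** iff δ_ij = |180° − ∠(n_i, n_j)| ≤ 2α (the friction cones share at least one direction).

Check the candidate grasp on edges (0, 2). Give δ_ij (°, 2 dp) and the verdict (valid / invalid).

δ = 33.44°, valid

α = atan 0.6 = 30.96°;  2α = 61.93°
edge 0: e_0 = (-4.12, -1.85);  n_0 = (-0.4096, +0.9123)
edge 2: e_2 = (+3.68, -0.60);  n_2 = (-0.1609, -0.9870)
∠(n_0, n_2) = 146.56°
δ = |180° − 146.56°| = 33.44°
33.44° ≤ 2α = 61.93°  →  valid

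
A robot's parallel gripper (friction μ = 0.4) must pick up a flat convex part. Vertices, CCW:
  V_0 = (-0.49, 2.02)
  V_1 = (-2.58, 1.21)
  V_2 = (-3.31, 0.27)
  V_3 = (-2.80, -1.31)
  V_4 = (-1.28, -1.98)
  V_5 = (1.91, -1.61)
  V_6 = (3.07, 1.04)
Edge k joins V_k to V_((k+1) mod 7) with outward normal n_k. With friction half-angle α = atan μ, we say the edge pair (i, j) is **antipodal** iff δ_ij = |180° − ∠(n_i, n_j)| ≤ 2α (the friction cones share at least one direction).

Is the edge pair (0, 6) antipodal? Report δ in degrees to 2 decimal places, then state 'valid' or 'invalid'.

δ = 143.42°, invalid

α = atan 0.4 = 21.80°;  2α = 43.60°
edge 0: e_0 = (-2.09, -0.81);  n_0 = (-0.3614, +0.9324)
edge 6: e_6 = (-3.56, +0.98);  n_6 = (+0.2654, +0.9641)
∠(n_0, n_6) = 36.58°
δ = |180° − 36.58°| = 143.42°
143.42° > 2α = 43.60°  →  invalid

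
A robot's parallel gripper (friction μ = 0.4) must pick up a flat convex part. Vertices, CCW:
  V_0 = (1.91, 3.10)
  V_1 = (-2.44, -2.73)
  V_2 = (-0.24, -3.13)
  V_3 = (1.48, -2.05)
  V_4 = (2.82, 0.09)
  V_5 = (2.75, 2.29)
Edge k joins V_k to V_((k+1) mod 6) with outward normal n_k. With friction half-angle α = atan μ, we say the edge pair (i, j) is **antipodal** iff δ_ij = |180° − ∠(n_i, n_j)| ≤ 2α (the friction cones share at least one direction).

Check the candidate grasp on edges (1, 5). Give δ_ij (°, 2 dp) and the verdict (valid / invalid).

δ = 33.65°, valid

α = atan 0.4 = 21.80°;  2α = 43.60°
edge 1: e_1 = (+2.20, -0.40);  n_1 = (-0.1789, -0.9839)
edge 5: e_5 = (-0.84, +0.81);  n_5 = (+0.6941, +0.7198)
∠(n_1, n_5) = 146.35°
δ = |180° − 146.35°| = 33.65°
33.65° ≤ 2α = 43.60°  →  valid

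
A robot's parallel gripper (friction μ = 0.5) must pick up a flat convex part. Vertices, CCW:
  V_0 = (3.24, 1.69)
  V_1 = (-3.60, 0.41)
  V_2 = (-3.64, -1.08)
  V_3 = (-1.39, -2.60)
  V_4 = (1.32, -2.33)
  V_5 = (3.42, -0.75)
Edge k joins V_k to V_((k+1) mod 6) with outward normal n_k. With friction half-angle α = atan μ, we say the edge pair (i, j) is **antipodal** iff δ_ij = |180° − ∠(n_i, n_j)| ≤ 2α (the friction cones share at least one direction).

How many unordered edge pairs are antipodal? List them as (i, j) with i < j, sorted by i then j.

α = atan 0.5 = 26.57°;  2α = 53.13°
n_0 = (-0.1839, +0.9829)
n_1 = (-0.9996, +0.0268)
n_2 = (-0.5598, -0.8286)
n_3 = (+0.0991, -0.9951)
n_4 = (+0.6012, -0.7991)
n_5 = (+0.9973, +0.0736)
  (0,1): δ = 102.14°  ·
  (0,2): δ = 44.64°  ✓
  (0,3): δ = 4.91°  ✓
  (0,4): δ = 26.36°  ✓
  (0,5): δ = 83.62°  ·
  (1,2): δ = 122.50°  ·
  (1,3): δ = 82.77°  ·
  (1,4): δ = 51.51°  ✓
  (1,5): δ = 5.76°  ✓
  (2,3): δ = 140.27°  ·
  (2,4): δ = 109.00°  ·
  (2,5): δ = 51.74°  ✓
  (3,4): δ = 148.73°  ·
  (3,5): δ = 91.47°  ·
  (4,5): δ = 122.74°  ·
antipodal pairs: 6

count = 6; pairs: (0,2), (0,3), (0,4), (1,4), (1,5), (2,5)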